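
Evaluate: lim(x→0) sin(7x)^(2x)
This is an exponential indeterminate form.

For exponential indeterminate forms, take the natural log:
  Let L = lim(x→0) sin(7x)^(2x)
  Then ln(L) = lim(x→0) [exponent × ln(base)]
  Evaluate using L'Hôpital or standard limits, then exponentiate.
  L = 1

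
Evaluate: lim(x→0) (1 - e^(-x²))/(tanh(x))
This is a 0/0 indeterminate form.

Apply L'Hôpital's rule: differentiate numerator and denominator separately.
  f(x) = 1 - e^(-x^2)   ⇒   f'(x) = 2·x·e^(-x^2)
  g(x) = tanh(x)   ⇒   g'(x) = 1 - tanh(x)^2
  lim(x→0) f'(x)/g'(x) = lim(x→0) (2·x·e^(-x^2))/(1 - tanh(x)^2)
  = 0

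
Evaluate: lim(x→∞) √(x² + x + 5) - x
This is an ∞-∞ indeterminate form.

Combine fractions or rationalize to convert ∞-∞ to 0/0 form:
  lim(x→∞) √(x² + x + 5) - x = 1/2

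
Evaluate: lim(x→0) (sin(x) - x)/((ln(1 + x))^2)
This is a 0/0 indeterminate form.

Apply L'Hôpital's rule: differentiate numerator and denominator separately.
  f(x) = -x + sin(x)   ⇒   f'(x) = cos(x) - 1
  g(x) = ln(x + 1)^2   ⇒   g'(x) = 2·ln(x + 1)/(x + 1)
  lim(x→0) f'(x)/g'(x) = lim(x→0) (cos(x) - 1)/(2·ln(x + 1)/(x + 1))
  = 0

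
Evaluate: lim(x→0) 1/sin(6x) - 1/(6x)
This is an ∞-∞ indeterminate form.

Combine fractions or rationalize to convert ∞-∞ to 0/0 form:
  lim(x→0) 1/sin(6x) - 1/(6x) = 0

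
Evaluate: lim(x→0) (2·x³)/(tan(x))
This is a 0/0 indeterminate form.

Apply L'Hôpital's rule: differentiate numerator and denominator separately.
  f(x) = 2·x^3   ⇒   f'(x) = 6·x^2
  g(x) = tan(x)   ⇒   g'(x) = tan(x)^2 + 1
  lim(x→0) f'(x)/g'(x) = lim(x→0) (6·x^2)/(tan(x)^2 + 1)
  = 0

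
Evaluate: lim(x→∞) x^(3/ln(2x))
This is an exponential indeterminate form.

For exponential indeterminate forms, take the natural log:
  Let L = lim(x→∞) x^(3/ln(2x))
  Then ln(L) = lim(x→∞) [exponent × ln(base)]
  Evaluate using L'Hôpital or standard limits, then exponentiate.
  L = e^(3)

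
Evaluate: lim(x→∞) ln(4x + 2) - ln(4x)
This is an ∞-∞ indeterminate form.

Combine fractions or rationalize to convert ∞-∞ to 0/0 form:
  lim(x→∞) ln(4x + 2) - ln(4x) = 0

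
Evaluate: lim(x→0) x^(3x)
This is an exponential indeterminate form.

For exponential indeterminate forms, take the natural log:
  Let L = lim(x→0) x^(3x)
  Then ln(L) = lim(x→0) [exponent × ln(base)]
  Evaluate using L'Hôpital or standard limits, then exponentiate.
  L = 1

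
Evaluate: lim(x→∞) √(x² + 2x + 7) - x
This is an ∞-∞ indeterminate form.

Combine fractions or rationalize to convert ∞-∞ to 0/0 form:
  lim(x→∞) √(x² + 2x + 7) - x = 1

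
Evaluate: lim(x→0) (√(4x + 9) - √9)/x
This is a standard limit.

Factor or rationalize the expression:
  lim(x→0) (√(4x + 9) - √9)/x = 2/3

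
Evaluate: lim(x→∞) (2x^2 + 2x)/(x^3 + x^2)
This is an ∞/∞ indeterminate form.

Apply L'Hôpital's rule: differentiate numerator and denominator separately.
  f(x) = 2·x^2 + 2·x   ⇒   f'(x) = 4·x + 2
  g(x) = x^3 + x^2   ⇒   g'(x) = 3·x^2 + 2·x
  lim(x→∞) f'(x)/g'(x) = lim(x→∞) (4·x + 2)/(3·x^2 + 2·x)
  = 0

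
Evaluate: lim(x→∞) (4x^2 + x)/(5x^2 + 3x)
This is an ∞/∞ indeterminate form.

Apply L'Hôpital's rule: differentiate numerator and denominator separately.
  f(x) = 4·x^2 + x   ⇒   f'(x) = 8·x + 1
  g(x) = 5·x^2 + 3·x   ⇒   g'(x) = 10·x + 3
  lim(x→∞) f'(x)/g'(x) = lim(x→∞) (8·x + 1)/(10·x + 3)
  = 4/5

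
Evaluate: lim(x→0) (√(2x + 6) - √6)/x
This is a standard limit.

Factor or rationalize the expression:
  lim(x→0) (√(2x + 6) - √6)/x = sqrt(6)/6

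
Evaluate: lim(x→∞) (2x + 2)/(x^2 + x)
This is an ∞/∞ indeterminate form.

Apply L'Hôpital's rule: differentiate numerator and denominator separately.
  f(x) = 2·x + 2   ⇒   f'(x) = 2
  g(x) = x^2 + x   ⇒   g'(x) = 2·x + 1
  lim(x→∞) f'(x)/g'(x) = lim(x→∞) (2)/(2·x + 1)
  = 0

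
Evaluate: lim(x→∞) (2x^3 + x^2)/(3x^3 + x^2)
This is an ∞/∞ indeterminate form.

Apply L'Hôpital's rule: differentiate numerator and denominator separately.
  f(x) = 2·x^3 + x^2   ⇒   f'(x) = 6·x^2 + 2·x
  g(x) = 3·x^3 + x^2   ⇒   g'(x) = 9·x^2 + 2·x
  lim(x→∞) f'(x)/g'(x) = lim(x→∞) (6·x^2 + 2·x)/(9·x^2 + 2·x)
  = 2/3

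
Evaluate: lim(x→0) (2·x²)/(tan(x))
This is a 0/0 indeterminate form.

Apply L'Hôpital's rule: differentiate numerator and denominator separately.
  f(x) = 2·x^2   ⇒   f'(x) = 4·x
  g(x) = tan(x)   ⇒   g'(x) = tan(x)^2 + 1
  lim(x→0) f'(x)/g'(x) = lim(x→0) (4·x)/(tan(x)^2 + 1)
  = 0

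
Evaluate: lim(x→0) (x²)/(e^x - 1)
This is a 0/0 indeterminate form.

Apply L'Hôpital's rule: differentiate numerator and denominator separately.
  f(x) = x^2   ⇒   f'(x) = 2·x
  g(x) = e^(x) - 1   ⇒   g'(x) = e^(x)
  lim(x→0) f'(x)/g'(x) = lim(x→0) (2·x)/(e^(x))
  = 0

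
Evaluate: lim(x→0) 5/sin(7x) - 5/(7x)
This is an ∞-∞ indeterminate form.

Combine fractions or rationalize to convert ∞-∞ to 0/0 form:
  lim(x→0) 5/sin(7x) - 5/(7x) = 0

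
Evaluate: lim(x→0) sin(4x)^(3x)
This is an exponential indeterminate form.

For exponential indeterminate forms, take the natural log:
  Let L = lim(x→0) sin(4x)^(3x)
  Then ln(L) = lim(x→0) [exponent × ln(base)]
  Evaluate using L'Hôpital or standard limits, then exponentiate.
  L = 1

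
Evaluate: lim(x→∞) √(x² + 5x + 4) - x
This is an ∞-∞ indeterminate form.

Combine fractions or rationalize to convert ∞-∞ to 0/0 form:
  lim(x→∞) √(x² + 5x + 4) - x = 5/2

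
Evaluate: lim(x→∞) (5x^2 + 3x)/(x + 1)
This is an ∞/∞ indeterminate form.

Apply L'Hôpital's rule: differentiate numerator and denominator separately.
  f(x) = 5·x^2 + 3·x   ⇒   f'(x) = 10·x + 3
  g(x) = x + 1   ⇒   g'(x) = 1
  lim(x→∞) f'(x)/g'(x) = lim(x→∞) (10·x + 3)/(1)
  = ∞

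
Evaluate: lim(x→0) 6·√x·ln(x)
This is a 0·∞ indeterminate form.

Rewrite 0·∞ as a quotient (0/0 or ∞/∞ form), then apply L'Hôpital's rule:
  lim(x→0) 6·√x·ln(x) = 0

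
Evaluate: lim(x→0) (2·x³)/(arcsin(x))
This is a 0/0 indeterminate form.

Apply L'Hôpital's rule: differentiate numerator and denominator separately.
  f(x) = 2·x^3   ⇒   f'(x) = 6·x^2
  g(x) = asin(x)   ⇒   g'(x) = 1/sqrt(1 - x^2)
  lim(x→0) f'(x)/g'(x) = lim(x→0) (6·x^2)/(1/sqrt(1 - x^2))
  = 0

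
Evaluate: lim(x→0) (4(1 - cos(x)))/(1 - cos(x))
This is a 0/0 indeterminate form.

Apply L'Hôpital's rule: differentiate numerator and denominator separately.
  f(x) = 4 - 4·cos(x)   ⇒   f'(x) = 4·sin(x)
  g(x) = 1 - cos(x)   ⇒   g'(x) = sin(x)
  lim(x→0) f'(x)/g'(x) = lim(x→0) (4·sin(x))/(sin(x))
  = 4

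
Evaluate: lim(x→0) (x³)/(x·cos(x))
This is a 0/0 indeterminate form.

Apply L'Hôpital's rule: differentiate numerator and denominator separately.
  f(x) = x^3   ⇒   f'(x) = 3·x^2
  g(x) = x·cos(x)   ⇒   g'(x) = -x·sin(x) + cos(x)
  lim(x→0) f'(x)/g'(x) = lim(x→0) (3·x^2)/(-x·sin(x) + cos(x))
  = 0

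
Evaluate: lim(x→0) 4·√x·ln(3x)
This is a 0·∞ indeterminate form.

Rewrite 0·∞ as a quotient (0/0 or ∞/∞ form), then apply L'Hôpital's rule:
  lim(x→0) 4·√x·ln(3x) = 0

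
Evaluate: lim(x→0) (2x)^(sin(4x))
This is an exponential indeterminate form.

For exponential indeterminate forms, take the natural log:
  Let L = lim(x→0) (2x)^(sin(4x))
  Then ln(L) = lim(x→0) [exponent × ln(base)]
  Evaluate using L'Hôpital or standard limits, then exponentiate.
  L = 1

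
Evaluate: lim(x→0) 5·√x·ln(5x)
This is a 0·∞ indeterminate form.

Rewrite 0·∞ as a quotient (0/0 or ∞/∞ form), then apply L'Hôpital's rule:
  lim(x→0) 5·√x·ln(5x) = 0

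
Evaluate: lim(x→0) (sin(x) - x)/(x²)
This is a 0/0 indeterminate form.

Apply L'Hôpital's rule: differentiate numerator and denominator separately.
  f(x) = -x + sin(x)   ⇒   f'(x) = cos(x) - 1
  g(x) = x^2   ⇒   g'(x) = 2·x
  lim(x→0) f'(x)/g'(x) = lim(x→0) (cos(x) - 1)/(2·x)
  = 0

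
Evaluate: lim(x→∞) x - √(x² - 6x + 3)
This is an ∞-∞ indeterminate form.

Combine fractions or rationalize to convert ∞-∞ to 0/0 form:
  lim(x→∞) x - √(x² - 6x + 3) = 3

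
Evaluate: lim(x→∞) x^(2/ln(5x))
This is an exponential indeterminate form.

For exponential indeterminate forms, take the natural log:
  Let L = lim(x→∞) x^(2/ln(5x))
  Then ln(L) = lim(x→∞) [exponent × ln(base)]
  Evaluate using L'Hôpital or standard limits, then exponentiate.
  L = e²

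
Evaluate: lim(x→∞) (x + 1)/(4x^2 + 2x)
This is an ∞/∞ indeterminate form.

Apply L'Hôpital's rule: differentiate numerator and denominator separately.
  f(x) = x + 1   ⇒   f'(x) = 1
  g(x) = 4·x^2 + 2·x   ⇒   g'(x) = 8·x + 2
  lim(x→∞) f'(x)/g'(x) = lim(x→∞) (1)/(8·x + 2)
  = 0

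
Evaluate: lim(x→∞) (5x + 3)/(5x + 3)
This is an ∞/∞ indeterminate form.

Apply L'Hôpital's rule: differentiate numerator and denominator separately.
  f(x) = 5·x + 3   ⇒   f'(x) = 5
  g(x) = 5·x + 3   ⇒   g'(x) = 5
  lim(x→∞) f'(x)/g'(x) = lim(x→∞) (5)/(5)
  = 1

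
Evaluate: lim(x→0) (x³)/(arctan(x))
This is a 0/0 indeterminate form.

Apply L'Hôpital's rule: differentiate numerator and denominator separately.
  f(x) = x^3   ⇒   f'(x) = 3·x^2
  g(x) = atan(x)   ⇒   g'(x) = 1/(x^2 + 1)
  lim(x→0) f'(x)/g'(x) = lim(x→0) (3·x^2)/(1/(x^2 + 1))
  = 0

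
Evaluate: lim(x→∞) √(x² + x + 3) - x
This is an ∞-∞ indeterminate form.

Combine fractions or rationalize to convert ∞-∞ to 0/0 form:
  lim(x→∞) √(x² + x + 3) - x = 1/2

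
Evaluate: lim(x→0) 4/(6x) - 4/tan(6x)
This is an ∞-∞ indeterminate form.

Combine fractions or rationalize to convert ∞-∞ to 0/0 form:
  lim(x→0) 4/(6x) - 4/tan(6x) = 0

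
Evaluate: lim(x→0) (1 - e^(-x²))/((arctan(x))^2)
This is a 0/0 indeterminate form.

Apply L'Hôpital's rule: differentiate numerator and denominator separately.
  f(x) = 1 - e^(-x^2)   ⇒   f'(x) = 2·x·e^(-x^2)
  g(x) = atan(x)^2   ⇒   g'(x) = 2·atan(x)/(x^2 + 1)
  lim(x→0) f'(x)/g'(x) = lim(x→0) (2·x·e^(-x^2))/(2·atan(x)/(x^2 + 1))
  = 1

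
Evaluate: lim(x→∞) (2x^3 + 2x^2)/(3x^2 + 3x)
This is an ∞/∞ indeterminate form.

Apply L'Hôpital's rule: differentiate numerator and denominator separately.
  f(x) = 2·x^3 + 2·x^2   ⇒   f'(x) = 6·x^2 + 4·x
  g(x) = 3·x^2 + 3·x   ⇒   g'(x) = 6·x + 3
  lim(x→∞) f'(x)/g'(x) = lim(x→∞) (6·x^2 + 4·x)/(6·x + 3)
  = ∞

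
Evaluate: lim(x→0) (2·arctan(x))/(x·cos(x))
This is a 0/0 indeterminate form.

Apply L'Hôpital's rule: differentiate numerator and denominator separately.
  f(x) = 2·atan(x)   ⇒   f'(x) = 2/(x^2 + 1)
  g(x) = x·cos(x)   ⇒   g'(x) = -x·sin(x) + cos(x)
  lim(x→0) f'(x)/g'(x) = lim(x→0) (2/(x^2 + 1))/(-x·sin(x) + cos(x))
  = 2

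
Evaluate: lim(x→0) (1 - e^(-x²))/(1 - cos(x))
This is a 0/0 indeterminate form.

Apply L'Hôpital's rule: differentiate numerator and denominator separately.
  f(x) = 1 - e^(-x^2)   ⇒   f'(x) = 2·x·e^(-x^2)
  g(x) = 1 - cos(x)   ⇒   g'(x) = sin(x)
  lim(x→0) f'(x)/g'(x) = lim(x→0) (2·x·e^(-x^2))/(sin(x))
  = 2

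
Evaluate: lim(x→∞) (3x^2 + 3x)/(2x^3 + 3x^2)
This is an ∞/∞ indeterminate form.

Apply L'Hôpital's rule: differentiate numerator and denominator separately.
  f(x) = 3·x^2 + 3·x   ⇒   f'(x) = 6·x + 3
  g(x) = 2·x^3 + 3·x^2   ⇒   g'(x) = 6·x^2 + 6·x
  lim(x→∞) f'(x)/g'(x) = lim(x→∞) (6·x + 3)/(6·x^2 + 6·x)
  = 0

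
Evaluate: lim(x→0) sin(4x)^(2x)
This is an exponential indeterminate form.

For exponential indeterminate forms, take the natural log:
  Let L = lim(x→0) sin(4x)^(2x)
  Then ln(L) = lim(x→0) [exponent × ln(base)]
  Evaluate using L'Hôpital or standard limits, then exponentiate.
  L = 1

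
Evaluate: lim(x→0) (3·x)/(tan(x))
This is a 0/0 indeterminate form.

Apply L'Hôpital's rule: differentiate numerator and denominator separately.
  f(x) = 3·x   ⇒   f'(x) = 3
  g(x) = tan(x)   ⇒   g'(x) = tan(x)^2 + 1
  lim(x→0) f'(x)/g'(x) = lim(x→0) (3)/(tan(x)^2 + 1)
  = 3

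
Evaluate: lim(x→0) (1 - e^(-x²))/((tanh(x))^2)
This is a 0/0 indeterminate form.

Apply L'Hôpital's rule: differentiate numerator and denominator separately.
  f(x) = 1 - e^(-x^2)   ⇒   f'(x) = 2·x·e^(-x^2)
  g(x) = tanh(x)^2   ⇒   g'(x) = (2 - 2·tanh(x)^2)·tanh(x)
  lim(x→0) f'(x)/g'(x) = lim(x→0) (2·x·e^(-x^2))/((2 - 2·tanh(x)^2)·tanh(x))
  = 1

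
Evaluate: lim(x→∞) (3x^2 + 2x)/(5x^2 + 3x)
This is an ∞/∞ indeterminate form.

Apply L'Hôpital's rule: differentiate numerator and denominator separately.
  f(x) = 3·x^2 + 2·x   ⇒   f'(x) = 6·x + 2
  g(x) = 5·x^2 + 3·x   ⇒   g'(x) = 10·x + 3
  lim(x→∞) f'(x)/g'(x) = lim(x→∞) (6·x + 2)/(10·x + 3)
  = 3/5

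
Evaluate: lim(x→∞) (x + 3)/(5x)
This is an ∞/∞ indeterminate form.

Apply L'Hôpital's rule: differentiate numerator and denominator separately.
  f(x) = x + 3   ⇒   f'(x) = 1
  g(x) = 5·x   ⇒   g'(x) = 5
  lim(x→∞) f'(x)/g'(x) = lim(x→∞) (1)/(5)
  = 1/5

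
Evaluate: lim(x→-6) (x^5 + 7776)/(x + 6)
This is a standard limit.

Factor or rationalize the expression:
  lim(x→-6) (x^5 + 7776)/(x + 6) = 6480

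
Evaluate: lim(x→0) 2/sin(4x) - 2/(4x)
This is an ∞-∞ indeterminate form.

Combine fractions or rationalize to convert ∞-∞ to 0/0 form:
  lim(x→0) 2/sin(4x) - 2/(4x) = 0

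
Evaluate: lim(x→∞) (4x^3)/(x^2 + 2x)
This is an ∞/∞ indeterminate form.

Apply L'Hôpital's rule: differentiate numerator and denominator separately.
  f(x) = 4·x^3   ⇒   f'(x) = 12·x^2
  g(x) = x^2 + 2·x   ⇒   g'(x) = 2·x + 2
  lim(x→∞) f'(x)/g'(x) = lim(x→∞) (12·x^2)/(2·x + 2)
  = ∞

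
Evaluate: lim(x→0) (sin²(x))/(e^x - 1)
This is a 0/0 indeterminate form.

Apply L'Hôpital's rule: differentiate numerator and denominator separately.
  f(x) = sin(x)^2   ⇒   f'(x) = 2·sin(x)·cos(x)
  g(x) = e^(x) - 1   ⇒   g'(x) = e^(x)
  lim(x→0) f'(x)/g'(x) = lim(x→0) (2·sin(x)·cos(x))/(e^(x))
  = 0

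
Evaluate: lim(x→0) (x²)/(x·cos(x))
This is a 0/0 indeterminate form.

Apply L'Hôpital's rule: differentiate numerator and denominator separately.
  f(x) = x^2   ⇒   f'(x) = 2·x
  g(x) = x·cos(x)   ⇒   g'(x) = -x·sin(x) + cos(x)
  lim(x→0) f'(x)/g'(x) = lim(x→0) (2·x)/(-x·sin(x) + cos(x))
  = 0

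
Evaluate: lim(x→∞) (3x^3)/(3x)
This is an ∞/∞ indeterminate form.

Apply L'Hôpital's rule: differentiate numerator and denominator separately.
  f(x) = 3·x^3   ⇒   f'(x) = 9·x^2
  g(x) = 3·x   ⇒   g'(x) = 3
  lim(x→∞) f'(x)/g'(x) = lim(x→∞) (9·x^2)/(3)
  = ∞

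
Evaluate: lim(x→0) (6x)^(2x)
This is an exponential indeterminate form.

For exponential indeterminate forms, take the natural log:
  Let L = lim(x→0) (6x)^(2x)
  Then ln(L) = lim(x→0) [exponent × ln(base)]
  Evaluate using L'Hôpital or standard limits, then exponentiate.
  L = 1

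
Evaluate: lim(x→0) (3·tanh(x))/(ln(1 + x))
This is a 0/0 indeterminate form.

Apply L'Hôpital's rule: differentiate numerator and denominator separately.
  f(x) = 3·tanh(x)   ⇒   f'(x) = 3 - 3·tanh(x)^2
  g(x) = ln(x + 1)   ⇒   g'(x) = 1/(x + 1)
  lim(x→0) f'(x)/g'(x) = lim(x→0) (3 - 3·tanh(x)^2)/(1/(x + 1))
  = 3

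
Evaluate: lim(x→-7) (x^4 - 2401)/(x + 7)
This is a standard limit.

Factor or rationalize the expression:
  lim(x→-7) (x^4 - 2401)/(x + 7) = -1372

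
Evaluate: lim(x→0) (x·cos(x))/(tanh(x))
This is a 0/0 indeterminate form.

Apply L'Hôpital's rule: differentiate numerator and denominator separately.
  f(x) = x·cos(x)   ⇒   f'(x) = -x·sin(x) + cos(x)
  g(x) = tanh(x)   ⇒   g'(x) = 1 - tanh(x)^2
  lim(x→0) f'(x)/g'(x) = lim(x→0) (-x·sin(x) + cos(x))/(1 - tanh(x)^2)
  = 1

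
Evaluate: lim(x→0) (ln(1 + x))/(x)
This is a 0/0 indeterminate form.

Apply L'Hôpital's rule: differentiate numerator and denominator separately.
  f(x) = ln(x + 1)   ⇒   f'(x) = 1/(x + 1)
  g(x) = x   ⇒   g'(x) = 1
  lim(x→0) f'(x)/g'(x) = lim(x→0) (1/(x + 1))/(1)
  = 1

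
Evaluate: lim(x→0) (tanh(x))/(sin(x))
This is a 0/0 indeterminate form.

Apply L'Hôpital's rule: differentiate numerator and denominator separately.
  f(x) = tanh(x)   ⇒   f'(x) = 1 - tanh(x)^2
  g(x) = sin(x)   ⇒   g'(x) = cos(x)
  lim(x→0) f'(x)/g'(x) = lim(x→0) (1 - tanh(x)^2)/(cos(x))
  = 1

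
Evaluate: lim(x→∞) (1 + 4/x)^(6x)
This is an exponential indeterminate form.

For exponential indeterminate forms, take the natural log:
  Let L = lim(x→∞) (1 + 4/x)^(6x)
  Then ln(L) = lim(x→∞) [exponent × ln(base)]
  Evaluate using L'Hôpital or standard limits, then exponentiate.
  L = e^(24)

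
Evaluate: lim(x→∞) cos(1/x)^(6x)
This is an exponential indeterminate form.

For exponential indeterminate forms, take the natural log:
  Let L = lim(x→∞) cos(1/x)^(6x)
  Then ln(L) = lim(x→∞) [exponent × ln(base)]
  Evaluate using L'Hôpital or standard limits, then exponentiate.
  L = 1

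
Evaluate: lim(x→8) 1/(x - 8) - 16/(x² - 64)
This is an ∞-∞ indeterminate form.

Combine fractions or rationalize to convert ∞-∞ to 0/0 form:
  lim(x→8) 1/(x - 8) - 16/(x² - 64) = 1/16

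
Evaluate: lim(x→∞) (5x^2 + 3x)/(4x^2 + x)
This is an ∞/∞ indeterminate form.

Apply L'Hôpital's rule: differentiate numerator and denominator separately.
  f(x) = 5·x^2 + 3·x   ⇒   f'(x) = 10·x + 3
  g(x) = 4·x^2 + x   ⇒   g'(x) = 8·x + 1
  lim(x→∞) f'(x)/g'(x) = lim(x→∞) (10·x + 3)/(8·x + 1)
  = 5/4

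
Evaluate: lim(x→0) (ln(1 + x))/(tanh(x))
This is a 0/0 indeterminate form.

Apply L'Hôpital's rule: differentiate numerator and denominator separately.
  f(x) = ln(x + 1)   ⇒   f'(x) = 1/(x + 1)
  g(x) = tanh(x)   ⇒   g'(x) = 1 - tanh(x)^2
  lim(x→0) f'(x)/g'(x) = lim(x→0) (1/(x + 1))/(1 - tanh(x)^2)
  = 1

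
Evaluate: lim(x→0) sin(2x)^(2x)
This is an exponential indeterminate form.

For exponential indeterminate forms, take the natural log:
  Let L = lim(x→0) sin(2x)^(2x)
  Then ln(L) = lim(x→0) [exponent × ln(base)]
  Evaluate using L'Hôpital or standard limits, then exponentiate.
  L = 1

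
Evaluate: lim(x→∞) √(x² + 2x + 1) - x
This is an ∞-∞ indeterminate form.

Combine fractions or rationalize to convert ∞-∞ to 0/0 form:
  lim(x→∞) √(x² + 2x + 1) - x = 1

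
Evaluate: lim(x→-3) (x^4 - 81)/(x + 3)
This is a standard limit.

Factor or rationalize the expression:
  lim(x→-3) (x^4 - 81)/(x + 3) = -108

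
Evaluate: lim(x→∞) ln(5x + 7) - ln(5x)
This is an ∞-∞ indeterminate form.

Combine fractions or rationalize to convert ∞-∞ to 0/0 form:
  lim(x→∞) ln(5x + 7) - ln(5x) = 0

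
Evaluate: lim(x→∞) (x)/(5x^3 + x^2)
This is an ∞/∞ indeterminate form.

Apply L'Hôpital's rule: differentiate numerator and denominator separately.
  f(x) = x   ⇒   f'(x) = 1
  g(x) = 5·x^3 + x^2   ⇒   g'(x) = 15·x^2 + 2·x
  lim(x→∞) f'(x)/g'(x) = lim(x→∞) (1)/(15·x^2 + 2·x)
  = 0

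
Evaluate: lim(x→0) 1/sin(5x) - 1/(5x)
This is an ∞-∞ indeterminate form.

Combine fractions or rationalize to convert ∞-∞ to 0/0 form:
  lim(x→0) 1/sin(5x) - 1/(5x) = 0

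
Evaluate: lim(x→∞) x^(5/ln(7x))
This is an exponential indeterminate form.

For exponential indeterminate forms, take the natural log:
  Let L = lim(x→∞) x^(5/ln(7x))
  Then ln(L) = lim(x→∞) [exponent × ln(base)]
  Evaluate using L'Hôpital or standard limits, then exponentiate.
  L = e^(5)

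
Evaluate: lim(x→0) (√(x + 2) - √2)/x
This is a standard limit.

Factor or rationalize the expression:
  lim(x→0) (√(x + 2) - √2)/x = sqrt(2)/4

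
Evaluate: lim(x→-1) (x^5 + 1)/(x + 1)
This is a standard limit.

Factor or rationalize the expression:
  lim(x→-1) (x^5 + 1)/(x + 1) = 5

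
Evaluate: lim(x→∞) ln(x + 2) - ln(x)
This is an ∞-∞ indeterminate form.

Combine fractions or rationalize to convert ∞-∞ to 0/0 form:
  lim(x→∞) ln(x + 2) - ln(x) = 0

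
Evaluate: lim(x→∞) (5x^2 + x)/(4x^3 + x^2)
This is an ∞/∞ indeterminate form.

Apply L'Hôpital's rule: differentiate numerator and denominator separately.
  f(x) = 5·x^2 + x   ⇒   f'(x) = 10·x + 1
  g(x) = 4·x^3 + x^2   ⇒   g'(x) = 12·x^2 + 2·x
  lim(x→∞) f'(x)/g'(x) = lim(x→∞) (10·x + 1)/(12·x^2 + 2·x)
  = 0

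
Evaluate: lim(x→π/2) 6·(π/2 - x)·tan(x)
This is a 0·∞ indeterminate form.

Rewrite 0·∞ as a quotient (0/0 or ∞/∞ form), then apply L'Hôpital's rule:
  lim(x→π/2) 6·(π/2 - x)·tan(x) = 6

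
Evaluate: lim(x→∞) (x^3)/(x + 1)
This is an ∞/∞ indeterminate form.

Apply L'Hôpital's rule: differentiate numerator and denominator separately.
  f(x) = x^3   ⇒   f'(x) = 3·x^2
  g(x) = x + 1   ⇒   g'(x) = 1
  lim(x→∞) f'(x)/g'(x) = lim(x→∞) (3·x^2)/(1)
  = ∞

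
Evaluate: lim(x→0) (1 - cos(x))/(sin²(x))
This is a 0/0 indeterminate form.

Apply L'Hôpital's rule: differentiate numerator and denominator separately.
  f(x) = 1 - cos(x)   ⇒   f'(x) = sin(x)
  g(x) = sin(x)^2   ⇒   g'(x) = 2·sin(x)·cos(x)
  lim(x→0) f'(x)/g'(x) = lim(x→0) (sin(x))/(2·sin(x)·cos(x))
  = 1/2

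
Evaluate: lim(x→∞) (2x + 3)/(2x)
This is an ∞/∞ indeterminate form.

Apply L'Hôpital's rule: differentiate numerator and denominator separately.
  f(x) = 2·x + 3   ⇒   f'(x) = 2
  g(x) = 2·x   ⇒   g'(x) = 2
  lim(x→∞) f'(x)/g'(x) = lim(x→∞) (2)/(2)
  = 1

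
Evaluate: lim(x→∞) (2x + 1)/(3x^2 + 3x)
This is an ∞/∞ indeterminate form.

Apply L'Hôpital's rule: differentiate numerator and denominator separately.
  f(x) = 2·x + 1   ⇒   f'(x) = 2
  g(x) = 3·x^2 + 3·x   ⇒   g'(x) = 6·x + 3
  lim(x→∞) f'(x)/g'(x) = lim(x→∞) (2)/(6·x + 3)
  = 0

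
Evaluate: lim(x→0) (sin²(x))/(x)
This is a 0/0 indeterminate form.

Apply L'Hôpital's rule: differentiate numerator and denominator separately.
  f(x) = sin(x)^2   ⇒   f'(x) = 2·sin(x)·cos(x)
  g(x) = x   ⇒   g'(x) = 1
  lim(x→0) f'(x)/g'(x) = lim(x→0) (2·sin(x)·cos(x))/(1)
  = 0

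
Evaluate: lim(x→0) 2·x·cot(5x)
This is a 0·∞ indeterminate form.

Rewrite 0·∞ as a quotient (0/0 or ∞/∞ form), then apply L'Hôpital's rule:
  lim(x→0) 2·x·cot(5x) = 2/5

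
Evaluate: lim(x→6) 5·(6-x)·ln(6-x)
This is a 0·∞ indeterminate form.

Rewrite 0·∞ as a quotient (0/0 or ∞/∞ form), then apply L'Hôpital's rule:
  lim(x→6) 5·(6-x)·ln(6-x) = 0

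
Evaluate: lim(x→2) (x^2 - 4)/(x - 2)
This is a standard limit.

Factor or rationalize the expression:
  lim(x→2) (x^2 - 4)/(x - 2) = 4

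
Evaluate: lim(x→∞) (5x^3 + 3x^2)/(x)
This is an ∞/∞ indeterminate form.

Apply L'Hôpital's rule: differentiate numerator and denominator separately.
  f(x) = 5·x^3 + 3·x^2   ⇒   f'(x) = 15·x^2 + 6·x
  g(x) = x   ⇒   g'(x) = 1
  lim(x→∞) f'(x)/g'(x) = lim(x→∞) (15·x^2 + 6·x)/(1)
  = ∞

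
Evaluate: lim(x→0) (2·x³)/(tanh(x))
This is a 0/0 indeterminate form.

Apply L'Hôpital's rule: differentiate numerator and denominator separately.
  f(x) = 2·x^3   ⇒   f'(x) = 6·x^2
  g(x) = tanh(x)   ⇒   g'(x) = 1 - tanh(x)^2
  lim(x→0) f'(x)/g'(x) = lim(x→0) (6·x^2)/(1 - tanh(x)^2)
  = 0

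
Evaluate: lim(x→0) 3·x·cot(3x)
This is a 0·∞ indeterminate form.

Rewrite 0·∞ as a quotient (0/0 or ∞/∞ form), then apply L'Hôpital's rule:
  lim(x→0) 3·x·cot(3x) = 1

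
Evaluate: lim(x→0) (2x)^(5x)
This is an exponential indeterminate form.

For exponential indeterminate forms, take the natural log:
  Let L = lim(x→0) (2x)^(5x)
  Then ln(L) = lim(x→0) [exponent × ln(base)]
  Evaluate using L'Hôpital or standard limits, then exponentiate.
  L = 1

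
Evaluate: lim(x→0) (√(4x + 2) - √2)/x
This is a standard limit.

Factor or rationalize the expression:
  lim(x→0) (√(4x + 2) - √2)/x = sqrt(2)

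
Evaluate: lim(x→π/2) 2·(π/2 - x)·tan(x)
This is a 0·∞ indeterminate form.

Rewrite 0·∞ as a quotient (0/0 or ∞/∞ form), then apply L'Hôpital's rule:
  lim(x→π/2) 2·(π/2 - x)·tan(x) = 2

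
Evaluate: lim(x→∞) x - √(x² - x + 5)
This is an ∞-∞ indeterminate form.

Combine fractions or rationalize to convert ∞-∞ to 0/0 form:
  lim(x→∞) x - √(x² - x + 5) = 1/2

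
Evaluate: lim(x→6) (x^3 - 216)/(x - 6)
This is a standard limit.

Factor or rationalize the expression:
  lim(x→6) (x^3 - 216)/(x - 6) = 108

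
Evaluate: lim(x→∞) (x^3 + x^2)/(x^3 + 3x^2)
This is an ∞/∞ indeterminate form.

Apply L'Hôpital's rule: differentiate numerator and denominator separately.
  f(x) = x^3 + x^2   ⇒   f'(x) = 3·x^2 + 2·x
  g(x) = x^3 + 3·x^2   ⇒   g'(x) = 3·x^2 + 6·x
  lim(x→∞) f'(x)/g'(x) = lim(x→∞) (3·x^2 + 2·x)/(3·x^2 + 6·x)
  = 1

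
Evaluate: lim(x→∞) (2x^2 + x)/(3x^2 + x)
This is an ∞/∞ indeterminate form.

Apply L'Hôpital's rule: differentiate numerator and denominator separately.
  f(x) = 2·x^2 + x   ⇒   f'(x) = 4·x + 1
  g(x) = 3·x^2 + x   ⇒   g'(x) = 6·x + 1
  lim(x→∞) f'(x)/g'(x) = lim(x→∞) (4·x + 1)/(6·x + 1)
  = 2/3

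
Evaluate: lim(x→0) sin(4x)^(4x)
This is an exponential indeterminate form.

For exponential indeterminate forms, take the natural log:
  Let L = lim(x→0) sin(4x)^(4x)
  Then ln(L) = lim(x→0) [exponent × ln(base)]
  Evaluate using L'Hôpital or standard limits, then exponentiate.
  L = 1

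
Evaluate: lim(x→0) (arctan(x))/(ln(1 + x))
This is a 0/0 indeterminate form.

Apply L'Hôpital's rule: differentiate numerator and denominator separately.
  f(x) = atan(x)   ⇒   f'(x) = 1/(x^2 + 1)
  g(x) = ln(x + 1)   ⇒   g'(x) = 1/(x + 1)
  lim(x→0) f'(x)/g'(x) = lim(x→0) (1/(x^2 + 1))/(1/(x + 1))
  = 1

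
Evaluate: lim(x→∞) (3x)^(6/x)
This is an exponential indeterminate form.

For exponential indeterminate forms, take the natural log:
  Let L = lim(x→∞) (3x)^(6/x)
  Then ln(L) = lim(x→∞) [exponent × ln(base)]
  Evaluate using L'Hôpital or standard limits, then exponentiate.
  L = 1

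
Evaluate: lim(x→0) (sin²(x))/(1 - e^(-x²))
This is a 0/0 indeterminate form.

Apply L'Hôpital's rule: differentiate numerator and denominator separately.
  f(x) = sin(x)^2   ⇒   f'(x) = 2·sin(x)·cos(x)
  g(x) = 1 - e^(-x^2)   ⇒   g'(x) = 2·x·e^(-x^2)
  lim(x→0) f'(x)/g'(x) = lim(x→0) (2·sin(x)·cos(x))/(2·x·e^(-x^2))
  = 1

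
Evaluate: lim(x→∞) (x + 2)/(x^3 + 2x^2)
This is an ∞/∞ indeterminate form.

Apply L'Hôpital's rule: differentiate numerator and denominator separately.
  f(x) = x + 2   ⇒   f'(x) = 1
  g(x) = x^3 + 2·x^2   ⇒   g'(x) = 3·x^2 + 4·x
  lim(x→∞) f'(x)/g'(x) = lim(x→∞) (1)/(3·x^2 + 4·x)
  = 0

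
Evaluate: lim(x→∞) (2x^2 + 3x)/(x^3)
This is an ∞/∞ indeterminate form.

Apply L'Hôpital's rule: differentiate numerator and denominator separately.
  f(x) = 2·x^2 + 3·x   ⇒   f'(x) = 4·x + 3
  g(x) = x^3   ⇒   g'(x) = 3·x^2
  lim(x→∞) f'(x)/g'(x) = lim(x→∞) (4·x + 3)/(3·x^2)
  = 0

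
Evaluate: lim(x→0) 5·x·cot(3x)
This is a 0·∞ indeterminate form.

Rewrite 0·∞ as a quotient (0/0 or ∞/∞ form), then apply L'Hôpital's rule:
  lim(x→0) 5·x·cot(3x) = 5/3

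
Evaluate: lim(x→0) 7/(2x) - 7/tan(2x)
This is an ∞-∞ indeterminate form.

Combine fractions or rationalize to convert ∞-∞ to 0/0 form:
  lim(x→0) 7/(2x) - 7/tan(2x) = 0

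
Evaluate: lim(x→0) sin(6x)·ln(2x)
This is a 0·∞ indeterminate form.

Rewrite 0·∞ as a quotient (0/0 or ∞/∞ form), then apply L'Hôpital's rule:
  lim(x→0) sin(6x)·ln(2x) = 0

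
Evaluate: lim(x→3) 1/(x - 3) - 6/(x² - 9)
This is an ∞-∞ indeterminate form.

Combine fractions or rationalize to convert ∞-∞ to 0/0 form:
  lim(x→3) 1/(x - 3) - 6/(x² - 9) = 1/6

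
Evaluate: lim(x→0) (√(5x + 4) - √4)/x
This is a standard limit.

Factor or rationalize the expression:
  lim(x→0) (√(5x + 4) - √4)/x = 5/4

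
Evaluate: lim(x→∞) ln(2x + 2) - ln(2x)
This is an ∞-∞ indeterminate form.

Combine fractions or rationalize to convert ∞-∞ to 0/0 form:
  lim(x→∞) ln(2x + 2) - ln(2x) = 0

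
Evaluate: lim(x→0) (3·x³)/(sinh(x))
This is a 0/0 indeterminate form.

Apply L'Hôpital's rule: differentiate numerator and denominator separately.
  f(x) = 3·x^3   ⇒   f'(x) = 9·x^2
  g(x) = sinh(x)   ⇒   g'(x) = cosh(x)
  lim(x→0) f'(x)/g'(x) = lim(x→0) (9·x^2)/(cosh(x))
  = 0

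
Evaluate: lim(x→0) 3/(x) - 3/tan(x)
This is an ∞-∞ indeterminate form.

Combine fractions or rationalize to convert ∞-∞ to 0/0 form:
  lim(x→0) 3/(x) - 3/tan(x) = 0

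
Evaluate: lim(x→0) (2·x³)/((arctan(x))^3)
This is a 0/0 indeterminate form.

Apply L'Hôpital's rule: differentiate numerator and denominator separately.
  f(x) = 2·x^3   ⇒   f'(x) = 6·x^2
  g(x) = atan(x)^3   ⇒   g'(x) = 3·atan(x)^2/(x^2 + 1)
  lim(x→0) f'(x)/g'(x) = lim(x→0) (6·x^2)/(3·atan(x)^2/(x^2 + 1))
  = 2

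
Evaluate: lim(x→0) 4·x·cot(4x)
This is a 0·∞ indeterminate form.

Rewrite 0·∞ as a quotient (0/0 or ∞/∞ form), then apply L'Hôpital's rule:
  lim(x→0) 4·x·cot(4x) = 1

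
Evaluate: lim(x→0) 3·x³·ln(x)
This is a 0·∞ indeterminate form.

Rewrite 0·∞ as a quotient (0/0 or ∞/∞ form), then apply L'Hôpital's rule:
  lim(x→0) 3·x³·ln(x) = 0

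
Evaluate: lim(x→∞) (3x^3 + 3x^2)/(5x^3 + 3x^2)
This is an ∞/∞ indeterminate form.

Apply L'Hôpital's rule: differentiate numerator and denominator separately.
  f(x) = 3·x^3 + 3·x^2   ⇒   f'(x) = 9·x^2 + 6·x
  g(x) = 5·x^3 + 3·x^2   ⇒   g'(x) = 15·x^2 + 6·x
  lim(x→∞) f'(x)/g'(x) = lim(x→∞) (9·x^2 + 6·x)/(15·x^2 + 6·x)
  = 3/5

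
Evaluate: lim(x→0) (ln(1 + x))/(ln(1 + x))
This is a 0/0 indeterminate form.

Apply L'Hôpital's rule: differentiate numerator and denominator separately.
  f(x) = ln(x + 1)   ⇒   f'(x) = 1/(x + 1)
  g(x) = ln(x + 1)   ⇒   g'(x) = 1/(x + 1)
  lim(x→0) f'(x)/g'(x) = lim(x→0) (1/(x + 1))/(1/(x + 1))
  = 1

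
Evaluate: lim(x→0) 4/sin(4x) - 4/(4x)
This is an ∞-∞ indeterminate form.

Combine fractions or rationalize to convert ∞-∞ to 0/0 form:
  lim(x→0) 4/sin(4x) - 4/(4x) = 0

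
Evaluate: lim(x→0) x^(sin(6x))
This is an exponential indeterminate form.

For exponential indeterminate forms, take the natural log:
  Let L = lim(x→0) x^(sin(6x))
  Then ln(L) = lim(x→0) [exponent × ln(base)]
  Evaluate using L'Hôpital or standard limits, then exponentiate.
  L = 1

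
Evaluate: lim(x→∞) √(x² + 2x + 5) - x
This is an ∞-∞ indeterminate form.

Combine fractions or rationalize to convert ∞-∞ to 0/0 form:
  lim(x→∞) √(x² + 2x + 5) - x = 1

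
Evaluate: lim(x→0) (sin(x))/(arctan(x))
This is a 0/0 indeterminate form.

Apply L'Hôpital's rule: differentiate numerator and denominator separately.
  f(x) = sin(x)   ⇒   f'(x) = cos(x)
  g(x) = atan(x)   ⇒   g'(x) = 1/(x^2 + 1)
  lim(x→0) f'(x)/g'(x) = lim(x→0) (cos(x))/(1/(x^2 + 1))
  = 1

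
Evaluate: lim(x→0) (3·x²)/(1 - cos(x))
This is a 0/0 indeterminate form.

Apply L'Hôpital's rule: differentiate numerator and denominator separately.
  f(x) = 3·x^2   ⇒   f'(x) = 6·x
  g(x) = 1 - cos(x)   ⇒   g'(x) = sin(x)
  lim(x→0) f'(x)/g'(x) = lim(x→0) (6·x)/(sin(x))
  = 6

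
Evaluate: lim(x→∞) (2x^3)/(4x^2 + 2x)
This is an ∞/∞ indeterminate form.

Apply L'Hôpital's rule: differentiate numerator and denominator separately.
  f(x) = 2·x^3   ⇒   f'(x) = 6·x^2
  g(x) = 4·x^2 + 2·x   ⇒   g'(x) = 8·x + 2
  lim(x→∞) f'(x)/g'(x) = lim(x→∞) (6·x^2)/(8·x + 2)
  = ∞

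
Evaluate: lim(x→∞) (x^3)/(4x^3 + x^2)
This is an ∞/∞ indeterminate form.

Apply L'Hôpital's rule: differentiate numerator and denominator separately.
  f(x) = x^3   ⇒   f'(x) = 3·x^2
  g(x) = 4·x^3 + x^2   ⇒   g'(x) = 12·x^2 + 2·x
  lim(x→∞) f'(x)/g'(x) = lim(x→∞) (3·x^2)/(12·x^2 + 2·x)
  = 1/4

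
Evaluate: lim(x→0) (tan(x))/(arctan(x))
This is a 0/0 indeterminate form.

Apply L'Hôpital's rule: differentiate numerator and denominator separately.
  f(x) = tan(x)   ⇒   f'(x) = tan(x)^2 + 1
  g(x) = atan(x)   ⇒   g'(x) = 1/(x^2 + 1)
  lim(x→0) f'(x)/g'(x) = lim(x→0) (tan(x)^2 + 1)/(1/(x^2 + 1))
  = 1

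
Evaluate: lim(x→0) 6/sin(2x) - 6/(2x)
This is an ∞-∞ indeterminate form.

Combine fractions or rationalize to convert ∞-∞ to 0/0 form:
  lim(x→0) 6/sin(2x) - 6/(2x) = 0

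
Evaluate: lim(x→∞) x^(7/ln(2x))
This is an exponential indeterminate form.

For exponential indeterminate forms, take the natural log:
  Let L = lim(x→∞) x^(7/ln(2x))
  Then ln(L) = lim(x→∞) [exponent × ln(base)]
  Evaluate using L'Hôpital or standard limits, then exponentiate.
  L = e^(7)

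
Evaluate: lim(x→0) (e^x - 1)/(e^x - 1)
This is a 0/0 indeterminate form.

Apply L'Hôpital's rule: differentiate numerator and denominator separately.
  f(x) = e^(x) - 1   ⇒   f'(x) = e^(x)
  g(x) = e^(x) - 1   ⇒   g'(x) = e^(x)
  lim(x→0) f'(x)/g'(x) = lim(x→0) (e^(x))/(e^(x))
  = 1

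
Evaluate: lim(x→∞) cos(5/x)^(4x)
This is an exponential indeterminate form.

For exponential indeterminate forms, take the natural log:
  Let L = lim(x→∞) cos(5/x)^(4x)
  Then ln(L) = lim(x→∞) [exponent × ln(base)]
  Evaluate using L'Hôpital or standard limits, then exponentiate.
  L = 1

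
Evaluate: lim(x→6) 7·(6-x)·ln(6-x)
This is a 0·∞ indeterminate form.

Rewrite 0·∞ as a quotient (0/0 or ∞/∞ form), then apply L'Hôpital's rule:
  lim(x→6) 7·(6-x)·ln(6-x) = 0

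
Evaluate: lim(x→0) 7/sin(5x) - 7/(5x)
This is an ∞-∞ indeterminate form.

Combine fractions or rationalize to convert ∞-∞ to 0/0 form:
  lim(x→0) 7/sin(5x) - 7/(5x) = 0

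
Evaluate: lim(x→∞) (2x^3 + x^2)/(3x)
This is an ∞/∞ indeterminate form.

Apply L'Hôpital's rule: differentiate numerator and denominator separately.
  f(x) = 2·x^3 + x^2   ⇒   f'(x) = 6·x^2 + 2·x
  g(x) = 3·x   ⇒   g'(x) = 3
  lim(x→∞) f'(x)/g'(x) = lim(x→∞) (6·x^2 + 2·x)/(3)
  = ∞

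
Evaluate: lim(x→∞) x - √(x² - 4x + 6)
This is an ∞-∞ indeterminate form.

Combine fractions or rationalize to convert ∞-∞ to 0/0 form:
  lim(x→∞) x - √(x² - 4x + 6) = 2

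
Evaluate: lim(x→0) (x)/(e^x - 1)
This is a 0/0 indeterminate form.

Apply L'Hôpital's rule: differentiate numerator and denominator separately.
  f(x) = x   ⇒   f'(x) = 1
  g(x) = e^(x) - 1   ⇒   g'(x) = e^(x)
  lim(x→0) f'(x)/g'(x) = lim(x→0) (1)/(e^(x))
  = 1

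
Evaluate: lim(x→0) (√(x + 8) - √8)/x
This is a standard limit.

Factor or rationalize the expression:
  lim(x→0) (√(x + 8) - √8)/x = sqrt(2)/8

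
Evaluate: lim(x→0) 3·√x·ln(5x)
This is a 0·∞ indeterminate form.

Rewrite 0·∞ as a quotient (0/0 or ∞/∞ form), then apply L'Hôpital's rule:
  lim(x→0) 3·√x·ln(5x) = 0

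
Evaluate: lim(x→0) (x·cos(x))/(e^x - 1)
This is a 0/0 indeterminate form.

Apply L'Hôpital's rule: differentiate numerator and denominator separately.
  f(x) = x·cos(x)   ⇒   f'(x) = -x·sin(x) + cos(x)
  g(x) = e^(x) - 1   ⇒   g'(x) = e^(x)
  lim(x→0) f'(x)/g'(x) = lim(x→0) (-x·sin(x) + cos(x))/(e^(x))
  = 1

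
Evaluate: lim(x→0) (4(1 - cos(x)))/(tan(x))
This is a 0/0 indeterminate form.

Apply L'Hôpital's rule: differentiate numerator and denominator separately.
  f(x) = 4 - 4·cos(x)   ⇒   f'(x) = 4·sin(x)
  g(x) = tan(x)   ⇒   g'(x) = tan(x)^2 + 1
  lim(x→0) f'(x)/g'(x) = lim(x→0) (4·sin(x))/(tan(x)^2 + 1)
  = 0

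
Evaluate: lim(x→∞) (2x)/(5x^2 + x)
This is an ∞/∞ indeterminate form.

Apply L'Hôpital's rule: differentiate numerator and denominator separately.
  f(x) = 2·x   ⇒   f'(x) = 2
  g(x) = 5·x^2 + x   ⇒   g'(x) = 10·x + 1
  lim(x→∞) f'(x)/g'(x) = lim(x→∞) (2)/(10·x + 1)
  = 0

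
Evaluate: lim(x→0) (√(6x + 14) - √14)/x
This is a standard limit.

Factor or rationalize the expression:
  lim(x→0) (√(6x + 14) - √14)/x = 3·sqrt(14)/14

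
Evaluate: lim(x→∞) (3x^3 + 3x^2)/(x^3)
This is an ∞/∞ indeterminate form.

Apply L'Hôpital's rule: differentiate numerator and denominator separately.
  f(x) = 3·x^3 + 3·x^2   ⇒   f'(x) = 9·x^2 + 6·x
  g(x) = x^3   ⇒   g'(x) = 3·x^2
  lim(x→∞) f'(x)/g'(x) = lim(x→∞) (9·x^2 + 6·x)/(3·x^2)
  = 3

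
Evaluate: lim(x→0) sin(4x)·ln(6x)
This is a 0·∞ indeterminate form.

Rewrite 0·∞ as a quotient (0/0 or ∞/∞ form), then apply L'Hôpital's rule:
  lim(x→0) sin(4x)·ln(6x) = 0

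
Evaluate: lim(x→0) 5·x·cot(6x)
This is a 0·∞ indeterminate form.

Rewrite 0·∞ as a quotient (0/0 or ∞/∞ form), then apply L'Hôpital's rule:
  lim(x→0) 5·x·cot(6x) = 5/6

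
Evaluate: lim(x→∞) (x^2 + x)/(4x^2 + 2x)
This is an ∞/∞ indeterminate form.

Apply L'Hôpital's rule: differentiate numerator and denominator separately.
  f(x) = x^2 + x   ⇒   f'(x) = 2·x + 1
  g(x) = 4·x^2 + 2·x   ⇒   g'(x) = 8·x + 2
  lim(x→∞) f'(x)/g'(x) = lim(x→∞) (2·x + 1)/(8·x + 2)
  = 1/4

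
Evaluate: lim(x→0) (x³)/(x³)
This is a 0/0 indeterminate form.

Apply L'Hôpital's rule: differentiate numerator and denominator separately.
  f(x) = x^3   ⇒   f'(x) = 3·x^2
  g(x) = x^3   ⇒   g'(x) = 3·x^2
  lim(x→0) f'(x)/g'(x) = lim(x→0) (3·x^2)/(3·x^2)
  = 1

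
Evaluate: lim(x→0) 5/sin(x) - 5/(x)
This is an ∞-∞ indeterminate form.

Combine fractions or rationalize to convert ∞-∞ to 0/0 form:
  lim(x→0) 5/sin(x) - 5/(x) = 0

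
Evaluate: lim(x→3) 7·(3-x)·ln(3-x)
This is a 0·∞ indeterminate form.

Rewrite 0·∞ as a quotient (0/0 or ∞/∞ form), then apply L'Hôpital's rule:
  lim(x→3) 7·(3-x)·ln(3-x) = 0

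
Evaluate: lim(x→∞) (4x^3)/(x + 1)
This is an ∞/∞ indeterminate form.

Apply L'Hôpital's rule: differentiate numerator and denominator separately.
  f(x) = 4·x^3   ⇒   f'(x) = 12·x^2
  g(x) = x + 1   ⇒   g'(x) = 1
  lim(x→∞) f'(x)/g'(x) = lim(x→∞) (12·x^2)/(1)
  = ∞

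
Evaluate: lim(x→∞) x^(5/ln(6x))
This is an exponential indeterminate form.

For exponential indeterminate forms, take the natural log:
  Let L = lim(x→∞) x^(5/ln(6x))
  Then ln(L) = lim(x→∞) [exponent × ln(base)]
  Evaluate using L'Hôpital or standard limits, then exponentiate.
  L = e^(5)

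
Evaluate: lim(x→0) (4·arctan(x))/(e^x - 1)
This is a 0/0 indeterminate form.

Apply L'Hôpital's rule: differentiate numerator and denominator separately.
  f(x) = 4·atan(x)   ⇒   f'(x) = 4/(x^2 + 1)
  g(x) = e^(x) - 1   ⇒   g'(x) = e^(x)
  lim(x→0) f'(x)/g'(x) = lim(x→0) (4/(x^2 + 1))/(e^(x))
  = 4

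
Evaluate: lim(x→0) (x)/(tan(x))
This is a 0/0 indeterminate form.

Apply L'Hôpital's rule: differentiate numerator and denominator separately.
  f(x) = x   ⇒   f'(x) = 1
  g(x) = tan(x)   ⇒   g'(x) = tan(x)^2 + 1
  lim(x→0) f'(x)/g'(x) = lim(x→0) (1)/(tan(x)^2 + 1)
  = 1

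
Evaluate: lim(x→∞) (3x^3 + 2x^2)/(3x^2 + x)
This is an ∞/∞ indeterminate form.

Apply L'Hôpital's rule: differentiate numerator and denominator separately.
  f(x) = 3·x^3 + 2·x^2   ⇒   f'(x) = 9·x^2 + 4·x
  g(x) = 3·x^2 + x   ⇒   g'(x) = 6·x + 1
  lim(x→∞) f'(x)/g'(x) = lim(x→∞) (9·x^2 + 4·x)/(6·x + 1)
  = ∞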